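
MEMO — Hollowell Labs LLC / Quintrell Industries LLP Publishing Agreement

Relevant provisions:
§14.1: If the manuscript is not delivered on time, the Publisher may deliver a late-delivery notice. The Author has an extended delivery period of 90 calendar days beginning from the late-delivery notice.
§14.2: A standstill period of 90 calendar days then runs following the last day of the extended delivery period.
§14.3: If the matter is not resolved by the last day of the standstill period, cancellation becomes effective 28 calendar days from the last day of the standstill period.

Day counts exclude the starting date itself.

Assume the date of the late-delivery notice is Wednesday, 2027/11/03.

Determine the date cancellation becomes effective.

2028/05/29

The last day of the extended delivery period: 90 calendar days after 2027/11/03 is 2028/02/01.
Adding 90 calendar days to 2028/02/01 gives 2028/05/01, which is the last day of the standstill period.
The date cancellation becomes effective: 2028/05/01 + 28 days = 2028/05/29.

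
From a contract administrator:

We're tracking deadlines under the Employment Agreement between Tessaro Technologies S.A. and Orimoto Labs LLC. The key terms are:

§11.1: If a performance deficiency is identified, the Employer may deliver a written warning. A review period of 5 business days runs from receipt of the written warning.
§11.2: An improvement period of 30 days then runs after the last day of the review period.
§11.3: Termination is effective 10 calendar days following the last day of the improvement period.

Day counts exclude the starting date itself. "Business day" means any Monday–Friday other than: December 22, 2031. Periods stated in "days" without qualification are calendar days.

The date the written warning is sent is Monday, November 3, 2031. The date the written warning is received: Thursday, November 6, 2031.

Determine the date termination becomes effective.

The last day of the review period: 5 business days after Thursday, November 6, 2031, skipping weekends — Nov 7, Nov 10, Nov 11, Nov 12, Nov 13 — lands on Thursday, November 13, 2031.
The last day of the improvement period: November 13, 2031 + 30 days = December 13, 2031.
The date termination becomes effective: December 13, 2031 + 10 days = December 23, 2031.

December 23, 2031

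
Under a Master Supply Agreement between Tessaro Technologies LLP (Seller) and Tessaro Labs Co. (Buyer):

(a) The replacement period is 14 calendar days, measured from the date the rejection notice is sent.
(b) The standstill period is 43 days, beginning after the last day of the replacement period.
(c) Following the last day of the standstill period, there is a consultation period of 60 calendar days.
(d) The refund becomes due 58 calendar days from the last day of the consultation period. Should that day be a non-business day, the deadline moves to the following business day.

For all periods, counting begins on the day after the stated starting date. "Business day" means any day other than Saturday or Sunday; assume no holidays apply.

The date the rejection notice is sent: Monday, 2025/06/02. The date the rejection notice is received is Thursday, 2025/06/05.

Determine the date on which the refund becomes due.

Adding 14 calendar days to 2025/06/02 gives 2025/06/16, which is the last day of the replacement period.
The last day of the standstill period: 2025/06/16 + 43 days = 2025/07/29.
Adding 60 calendar days to 2025/07/29 gives 2025/09/27, which is the last day of the consultation period.
The date on which the refund becomes due: 2025/09/27 + 58 days = 2025/11/24. 2025/11/24 is a Monday, so no roll-forward applies.

2025/11/24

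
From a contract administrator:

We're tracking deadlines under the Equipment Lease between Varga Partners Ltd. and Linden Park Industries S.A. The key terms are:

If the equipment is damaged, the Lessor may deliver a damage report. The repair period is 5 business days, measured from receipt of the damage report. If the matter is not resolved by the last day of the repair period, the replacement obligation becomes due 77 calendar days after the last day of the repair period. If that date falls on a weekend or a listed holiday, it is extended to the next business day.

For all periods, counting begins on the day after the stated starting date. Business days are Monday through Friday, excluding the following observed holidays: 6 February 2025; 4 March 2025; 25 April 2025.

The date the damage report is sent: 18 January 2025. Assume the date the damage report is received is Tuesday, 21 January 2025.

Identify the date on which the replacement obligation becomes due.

The last day of the repair period: 5 business days after Tuesday, 21 January 2025, skipping weekends — Jan 22, Jan 23, Jan 24, Jan 27, Jan 28 — lands on Tuesday, 28 January 2025.
Adding 77 calendar days to 28 January 2025 gives 15 April 2025, which is the date on which the replacement obligation becomes due. 15 April 2025 is a Tuesday and is not a listed holiday, so no roll-forward applies.

15 April 2025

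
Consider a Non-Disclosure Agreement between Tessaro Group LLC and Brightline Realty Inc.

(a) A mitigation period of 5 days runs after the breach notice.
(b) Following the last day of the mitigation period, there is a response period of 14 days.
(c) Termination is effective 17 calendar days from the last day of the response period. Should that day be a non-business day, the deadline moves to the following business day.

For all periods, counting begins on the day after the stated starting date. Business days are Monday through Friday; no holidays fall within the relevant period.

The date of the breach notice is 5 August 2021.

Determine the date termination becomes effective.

10 September 2021

Adding 5 calendar days to 5 August 2021 gives 10 August 2021, which is the last day of the mitigation period.
The last day of the response period: 10 August 2021 + 14 days = 24 August 2021.
The date termination becomes effective: 17 calendar days after 24 August 2021 is 10 September 2021. 10 September 2021 is a Friday, so no roll-forward applies.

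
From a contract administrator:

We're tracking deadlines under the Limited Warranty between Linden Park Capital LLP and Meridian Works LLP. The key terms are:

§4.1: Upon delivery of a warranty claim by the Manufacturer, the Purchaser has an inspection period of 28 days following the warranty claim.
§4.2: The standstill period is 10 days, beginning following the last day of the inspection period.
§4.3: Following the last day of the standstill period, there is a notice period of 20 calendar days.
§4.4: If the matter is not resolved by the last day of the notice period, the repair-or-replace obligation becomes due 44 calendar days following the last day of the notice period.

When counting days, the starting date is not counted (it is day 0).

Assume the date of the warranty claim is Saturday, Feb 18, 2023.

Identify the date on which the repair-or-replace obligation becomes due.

The last day of the inspection period: Feb 18, 2023 + 28 days = Mar 18, 2023.
The last day of the standstill period: Mar 18, 2023 + 10 days = Mar 28, 2023.
Adding 20 calendar days to Mar 28, 2023 gives Apr 17, 2023, which is the last day of the notice period.
The date on which the repair-or-replace obligation becomes due: Apr 17, 2023 + 44 days = May 31, 2023.

May 31, 2023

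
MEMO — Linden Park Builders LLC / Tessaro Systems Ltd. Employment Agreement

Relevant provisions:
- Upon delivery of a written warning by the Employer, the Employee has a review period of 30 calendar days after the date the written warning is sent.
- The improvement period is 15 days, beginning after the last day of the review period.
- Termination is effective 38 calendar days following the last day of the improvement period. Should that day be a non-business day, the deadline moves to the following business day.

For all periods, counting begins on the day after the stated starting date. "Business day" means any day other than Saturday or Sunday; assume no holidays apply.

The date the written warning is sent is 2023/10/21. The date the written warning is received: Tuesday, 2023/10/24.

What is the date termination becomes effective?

2024/01/12

Adding 30 calendar days to 2023/10/21 gives 2023/11/20, which is the last day of the review period.
The last day of the improvement period: 15 calendar days after 2023/11/20 is 2023/12/05.
The date termination becomes effective: 38 calendar days after 2023/12/05 is 2024/01/12. 2024/01/12 is a Friday, so no roll-forward applies.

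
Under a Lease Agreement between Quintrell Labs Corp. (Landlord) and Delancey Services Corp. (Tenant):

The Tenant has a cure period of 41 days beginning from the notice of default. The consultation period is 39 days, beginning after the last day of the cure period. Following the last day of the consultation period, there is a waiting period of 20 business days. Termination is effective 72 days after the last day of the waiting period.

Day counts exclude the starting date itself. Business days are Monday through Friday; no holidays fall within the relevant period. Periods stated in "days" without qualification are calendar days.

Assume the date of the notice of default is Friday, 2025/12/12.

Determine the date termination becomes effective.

2026/06/10

The last day of the cure period: 2025/12/12 + 41 days = 2026/01/22.
The last day of the consultation period: 2026/01/22 + 39 days = 2026/03/02.
The last day of the waiting period: counting 20 business days from Monday, 2026/03/02 (Mar 3, Mar 4, Mar 5, Mar 6, …, Mar 26, Mar 27, Mar 30, skipping weekends) reaches Monday, 2026/03/30.
The date termination becomes effective: 2026/03/30 + 72 days = 2026/06/10.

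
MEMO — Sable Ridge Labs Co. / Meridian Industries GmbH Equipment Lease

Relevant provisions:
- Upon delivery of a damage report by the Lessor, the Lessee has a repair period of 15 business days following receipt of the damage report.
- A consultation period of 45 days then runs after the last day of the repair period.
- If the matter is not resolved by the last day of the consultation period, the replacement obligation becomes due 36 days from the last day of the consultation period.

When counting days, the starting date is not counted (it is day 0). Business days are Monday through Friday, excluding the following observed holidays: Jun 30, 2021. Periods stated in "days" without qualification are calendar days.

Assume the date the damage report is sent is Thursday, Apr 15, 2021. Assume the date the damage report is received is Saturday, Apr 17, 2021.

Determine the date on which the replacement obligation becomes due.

Jul 27, 2021

From Saturday, Apr 17, 2021, 15 business days (Apr 19, Apr 20, Apr 21, Apr 22, …, May 5, May 6, May 7, skipping weekends) brings us to Friday, May 7, 2021, which is the last day of the repair period.
The last day of the consultation period: 45 calendar days after May 7, 2021 is Jun 21, 2021.
The date on which the replacement obligation becomes due: Jun 21, 2021 + 36 days = Jul 27, 2021.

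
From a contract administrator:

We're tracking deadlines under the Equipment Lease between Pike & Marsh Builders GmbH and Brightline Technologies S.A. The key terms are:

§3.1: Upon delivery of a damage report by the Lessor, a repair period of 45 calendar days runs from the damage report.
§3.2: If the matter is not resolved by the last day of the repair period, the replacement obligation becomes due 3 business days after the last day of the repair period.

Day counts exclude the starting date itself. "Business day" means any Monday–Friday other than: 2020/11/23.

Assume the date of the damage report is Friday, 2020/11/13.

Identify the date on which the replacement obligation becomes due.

2020/12/31

The last day of the repair period: 2020/11/13 + 45 days = 2020/12/28.
The date on which the replacement obligation becomes due: counting 3 business days from Monday, 2020/12/28 (Dec 29, Dec 30, Dec 31, skipping weekends) reaches Thursday, 2020/12/31.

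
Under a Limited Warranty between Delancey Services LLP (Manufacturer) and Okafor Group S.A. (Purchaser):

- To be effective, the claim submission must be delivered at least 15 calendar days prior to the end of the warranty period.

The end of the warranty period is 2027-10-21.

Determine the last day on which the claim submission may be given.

2027-10-06

Counting back 15 calendar days from 2027-10-21 gives 2027-10-06.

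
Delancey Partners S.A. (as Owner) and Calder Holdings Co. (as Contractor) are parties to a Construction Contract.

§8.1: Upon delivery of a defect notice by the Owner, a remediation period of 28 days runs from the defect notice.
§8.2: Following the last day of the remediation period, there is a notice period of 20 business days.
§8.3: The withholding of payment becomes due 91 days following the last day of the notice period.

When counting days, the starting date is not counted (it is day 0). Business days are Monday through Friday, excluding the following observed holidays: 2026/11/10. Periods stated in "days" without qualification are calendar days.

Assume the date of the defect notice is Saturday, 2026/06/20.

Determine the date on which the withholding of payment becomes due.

The last day of the remediation period: 28 calendar days after 2026/06/20 is 2026/07/18.
The last day of the notice period: counting 20 business days from Saturday, 2026/07/18 (Jul 20, Jul 21, Jul 22, Jul 23, …, Aug 12, Aug 13, Aug 14, skipping weekends) reaches Friday, 2026/08/14.
The date on which the withholding of payment becomes due: 91 calendar days after 2026/08/14 is 2026/11/13.

2026/11/13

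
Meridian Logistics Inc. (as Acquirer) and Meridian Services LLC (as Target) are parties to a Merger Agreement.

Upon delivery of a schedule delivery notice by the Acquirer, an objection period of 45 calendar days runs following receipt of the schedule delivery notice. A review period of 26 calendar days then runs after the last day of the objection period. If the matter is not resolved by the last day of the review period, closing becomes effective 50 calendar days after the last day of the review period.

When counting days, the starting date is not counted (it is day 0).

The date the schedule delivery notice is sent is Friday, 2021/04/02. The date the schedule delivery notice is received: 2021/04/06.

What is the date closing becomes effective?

Adding 45 calendar days to 2021/04/06 gives 2021/05/21, which is the last day of the objection period.
The last day of the review period: 2021/05/21 + 26 days = 2021/06/16.
Adding 50 calendar days to 2021/06/16 gives 2021/08/05, which is the date closing becomes effective.

2021/08/05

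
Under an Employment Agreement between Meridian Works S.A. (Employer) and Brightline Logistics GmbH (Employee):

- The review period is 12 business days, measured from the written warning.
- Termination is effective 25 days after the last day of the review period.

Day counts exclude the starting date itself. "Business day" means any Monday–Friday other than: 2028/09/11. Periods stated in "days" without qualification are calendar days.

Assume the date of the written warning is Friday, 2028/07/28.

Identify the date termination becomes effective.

The last day of the review period: counting 12 business days from Friday, 2028/07/28 (Jul 31, Aug 1, Aug 2, Aug 3, …, Aug 11, Aug 14, Aug 15, skipping weekends) reaches Tuesday, 2028/08/15.
The date termination becomes effective: 25 calendar days after 2028/08/15 is 2028/09/09.

2028/09/09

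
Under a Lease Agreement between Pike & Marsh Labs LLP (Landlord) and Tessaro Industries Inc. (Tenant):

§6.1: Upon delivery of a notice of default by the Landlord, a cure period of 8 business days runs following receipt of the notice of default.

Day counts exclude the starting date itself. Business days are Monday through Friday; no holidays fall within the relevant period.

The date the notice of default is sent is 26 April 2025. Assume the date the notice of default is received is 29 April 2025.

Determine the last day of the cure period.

From Tuesday, 29 April 2025, 8 business days (Apr 30, May 1, May 2, May 5, May 6, May 7, May 8, May 9, skipping weekends) brings us to Friday, 9 May 2025, which is the last day of the cure period.

9 May 2025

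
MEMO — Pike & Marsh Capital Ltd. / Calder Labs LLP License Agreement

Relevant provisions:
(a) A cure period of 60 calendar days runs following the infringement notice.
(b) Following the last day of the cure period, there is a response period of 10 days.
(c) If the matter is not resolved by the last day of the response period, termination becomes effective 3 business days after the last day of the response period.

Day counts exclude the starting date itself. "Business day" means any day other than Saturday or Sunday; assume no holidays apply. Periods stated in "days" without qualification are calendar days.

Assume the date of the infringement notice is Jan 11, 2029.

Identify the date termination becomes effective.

The last day of the cure period: Jan 11, 2029 + 60 days = Mar 12, 2029.
Adding 10 calendar days to Mar 12, 2029 gives Mar 22, 2029, which is the last day of the response period.
The date termination becomes effective: 3 business days after Thursday, Mar 22, 2029, skipping weekends — Mar 23, Mar 26, Mar 27 — lands on Tuesday, Mar 27, 2029.

Mar 27, 2029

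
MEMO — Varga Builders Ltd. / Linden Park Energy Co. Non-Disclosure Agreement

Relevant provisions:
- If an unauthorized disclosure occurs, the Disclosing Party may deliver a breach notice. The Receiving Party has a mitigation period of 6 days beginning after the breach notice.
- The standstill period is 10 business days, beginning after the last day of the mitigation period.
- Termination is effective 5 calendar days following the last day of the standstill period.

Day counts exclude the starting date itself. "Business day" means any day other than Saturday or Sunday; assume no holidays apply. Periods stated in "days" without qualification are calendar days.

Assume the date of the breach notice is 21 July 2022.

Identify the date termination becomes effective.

15 August 2022

The last day of the mitigation period: 6 calendar days after 21 July 2022 is 27 July 2022.
The last day of the standstill period: counting 10 business days from Wednesday, 27 July 2022 (Jul 28, Jul 29, Aug 1, Aug 2, Aug 3, Aug 4, Aug 5, Aug 8, Aug 9, Aug 10, skipping weekends) reaches Wednesday, 10 August 2022.
Adding 5 calendar days to 10 August 2022 gives 15 August 2022, which is the date termination becomes effective.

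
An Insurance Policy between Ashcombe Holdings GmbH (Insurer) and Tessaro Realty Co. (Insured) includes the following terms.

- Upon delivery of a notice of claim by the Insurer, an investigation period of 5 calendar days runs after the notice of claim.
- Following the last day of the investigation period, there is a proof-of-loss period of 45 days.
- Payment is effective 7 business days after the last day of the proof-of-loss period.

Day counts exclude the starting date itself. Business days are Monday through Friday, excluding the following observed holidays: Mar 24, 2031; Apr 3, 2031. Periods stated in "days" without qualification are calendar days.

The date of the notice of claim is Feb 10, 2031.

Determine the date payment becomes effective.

The last day of the investigation period: Feb 10, 2031 + 5 days = Feb 15, 2031.
The last day of the proof-of-loss period: 45 calendar days after Feb 15, 2031 is Apr 1, 2031.
The date payment becomes effective: 7 business days after Tuesday, Apr 1, 2031, skipping weekends and the listed holiday on Apr 3 — Apr 2, Apr 4, Apr 7, Apr 8, Apr 9, Apr 10, Apr 11 — lands on Friday, Apr 11, 2031.

Apr 11, 2031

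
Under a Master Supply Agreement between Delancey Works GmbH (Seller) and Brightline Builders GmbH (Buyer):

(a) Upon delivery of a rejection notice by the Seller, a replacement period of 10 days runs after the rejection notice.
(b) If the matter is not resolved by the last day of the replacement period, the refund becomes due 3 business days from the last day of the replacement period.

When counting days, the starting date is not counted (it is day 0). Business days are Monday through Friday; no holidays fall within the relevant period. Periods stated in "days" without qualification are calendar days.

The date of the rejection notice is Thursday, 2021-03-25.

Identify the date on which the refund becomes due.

The last day of the replacement period: 2021-03-25 + 10 days = 2021-04-04.
From Sunday, 2021-04-04, 3 business days (Apr 5, Apr 6, Apr 7, skipping weekends) brings us to Wednesday, 2021-04-07, which is the date on which the refund becomes due.

2021-04-07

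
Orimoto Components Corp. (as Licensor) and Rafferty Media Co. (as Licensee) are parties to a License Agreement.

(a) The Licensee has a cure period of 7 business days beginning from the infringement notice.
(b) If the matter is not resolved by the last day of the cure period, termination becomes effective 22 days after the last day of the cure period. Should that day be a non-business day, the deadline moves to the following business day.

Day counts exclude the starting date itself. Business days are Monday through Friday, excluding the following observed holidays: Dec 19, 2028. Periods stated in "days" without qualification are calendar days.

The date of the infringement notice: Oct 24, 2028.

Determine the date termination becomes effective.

Nov 24, 2028

The last day of the cure period: 7 business days after Tuesday, Oct 24, 2028, skipping weekends — Oct 25, Oct 26, Oct 27, Oct 30, Oct 31, Nov 1, Nov 2 — lands on Thursday, Nov 2, 2028.
The date termination becomes effective: 22 calendar days after Nov 2, 2028 is Nov 24, 2028. Nov 24, 2028 is a Friday and is not a listed holiday, so no roll-forward applies.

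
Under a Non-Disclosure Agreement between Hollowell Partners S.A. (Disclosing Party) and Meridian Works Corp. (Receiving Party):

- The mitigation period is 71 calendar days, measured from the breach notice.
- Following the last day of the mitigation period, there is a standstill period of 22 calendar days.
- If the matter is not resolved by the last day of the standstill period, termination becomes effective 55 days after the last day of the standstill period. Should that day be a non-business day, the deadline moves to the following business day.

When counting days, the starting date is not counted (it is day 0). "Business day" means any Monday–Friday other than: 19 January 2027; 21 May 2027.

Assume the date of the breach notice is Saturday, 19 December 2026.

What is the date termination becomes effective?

The last day of the mitigation period: 19 December 2026 + 71 days = 28 February 2027.
Adding 22 calendar days to 28 February 2027 gives 22 March 2027, which is the last day of the standstill period.
The date termination becomes effective: 55 calendar days after 22 March 2027 is 16 May 2027. That falls on a Sunday, so it rolls to the next business day, Monday, 17 May 2027.

17 May 2027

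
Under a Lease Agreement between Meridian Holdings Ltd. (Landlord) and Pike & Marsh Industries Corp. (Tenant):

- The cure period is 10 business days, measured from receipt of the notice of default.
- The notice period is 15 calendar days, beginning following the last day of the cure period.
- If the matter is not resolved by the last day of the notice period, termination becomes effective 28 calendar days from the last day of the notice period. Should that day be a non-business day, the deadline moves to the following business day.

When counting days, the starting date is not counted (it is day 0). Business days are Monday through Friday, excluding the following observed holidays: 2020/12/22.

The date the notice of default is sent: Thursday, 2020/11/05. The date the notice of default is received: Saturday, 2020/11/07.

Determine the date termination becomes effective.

From Saturday, 2020/11/07, 10 business days (Nov 9, Nov 10, Nov 11, Nov 12, Nov 13, Nov 16, Nov 17, Nov 18, Nov 19, Nov 20, skipping weekends) brings us to Friday, 2020/11/20, which is the last day of the cure period.
The last day of the notice period: 2020/11/20 + 15 days = 2020/12/05.
Adding 28 calendar days to 2020/12/05 gives 2021/01/02, which is the date termination becomes effective. That falls on a Saturday, so it rolls to the next business day, Monday, 2021/01/04.

2021/01/04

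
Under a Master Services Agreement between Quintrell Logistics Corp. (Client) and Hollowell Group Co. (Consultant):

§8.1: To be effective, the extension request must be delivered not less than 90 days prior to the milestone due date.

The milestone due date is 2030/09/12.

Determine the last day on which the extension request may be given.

Counting back 90 calendar days from 2030/09/12 gives 2030/06/14.

2030/06/14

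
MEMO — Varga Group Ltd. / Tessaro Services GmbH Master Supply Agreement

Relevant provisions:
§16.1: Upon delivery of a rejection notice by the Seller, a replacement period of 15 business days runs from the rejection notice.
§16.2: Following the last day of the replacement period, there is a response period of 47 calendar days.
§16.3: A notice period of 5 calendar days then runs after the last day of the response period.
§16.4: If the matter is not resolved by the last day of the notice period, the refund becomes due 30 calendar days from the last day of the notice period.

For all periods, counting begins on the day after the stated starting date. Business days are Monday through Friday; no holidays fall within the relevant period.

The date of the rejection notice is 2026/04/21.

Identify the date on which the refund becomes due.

The last day of the replacement period: 15 business days after Tuesday, 2026/04/21, skipping weekends — Apr 22, Apr 23, Apr 24, Apr 27, …, May 8, May 11, May 12 — lands on Tuesday, 2026/05/12.
Adding 47 calendar days to 2026/05/12 gives 2026/06/28, which is the last day of the response period.
Adding 5 calendar days to 2026/06/28 gives 2026/07/03, which is the last day of the notice period.
The date on which the refund becomes due: 30 calendar days after 2026/07/03 is 2026/08/02.

2026/08/02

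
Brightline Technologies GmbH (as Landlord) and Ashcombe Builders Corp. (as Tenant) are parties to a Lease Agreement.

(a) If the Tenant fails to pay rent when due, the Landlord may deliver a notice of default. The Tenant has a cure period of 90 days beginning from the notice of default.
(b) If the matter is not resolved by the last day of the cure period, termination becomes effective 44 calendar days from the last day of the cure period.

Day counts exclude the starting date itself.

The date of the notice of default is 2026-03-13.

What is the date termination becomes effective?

2026-07-25

The last day of the cure period: 2026-03-13 + 90 days = 2026-06-11.
Adding 44 calendar days to 2026-06-11 gives 2026-07-25, which is the date termination becomes effective.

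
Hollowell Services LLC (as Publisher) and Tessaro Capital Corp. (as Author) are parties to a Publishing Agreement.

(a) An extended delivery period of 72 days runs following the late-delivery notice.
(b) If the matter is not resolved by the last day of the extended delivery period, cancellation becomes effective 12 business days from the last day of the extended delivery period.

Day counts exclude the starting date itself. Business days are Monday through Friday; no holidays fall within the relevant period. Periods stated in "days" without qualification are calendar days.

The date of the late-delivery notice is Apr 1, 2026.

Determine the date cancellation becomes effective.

Jun 30, 2026

The last day of the extended delivery period: Apr 1, 2026 + 72 days = Jun 12, 2026.
From Friday, Jun 12, 2026, 12 business days (Jun 15, Jun 16, Jun 17, Jun 18, …, Jun 26, Jun 29, Jun 30, skipping weekends) brings us to Tuesday, Jun 30, 2026, which is the date cancellation becomes effective.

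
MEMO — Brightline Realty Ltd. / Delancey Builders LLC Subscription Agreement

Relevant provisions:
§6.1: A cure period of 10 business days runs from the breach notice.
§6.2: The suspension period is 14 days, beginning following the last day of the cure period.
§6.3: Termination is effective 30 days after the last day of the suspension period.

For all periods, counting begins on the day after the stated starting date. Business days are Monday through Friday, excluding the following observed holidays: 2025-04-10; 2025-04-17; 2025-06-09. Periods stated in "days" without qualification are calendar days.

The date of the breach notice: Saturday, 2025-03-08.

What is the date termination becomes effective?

The last day of the cure period: 10 business days after Saturday, 2025-03-08, skipping weekends — Mar 10, Mar 11, Mar 12, Mar 13, Mar 14, Mar 17, Mar 18, Mar 19, Mar 20, Mar 21 — lands on Friday, 2025-03-21.
Adding 14 calendar days to 2025-03-21 gives 2025-04-04, which is the last day of the suspension period.
Adding 30 calendar days to 2025-04-04 gives 2025-05-04, which is the date termination becomes effective.

2025-05-04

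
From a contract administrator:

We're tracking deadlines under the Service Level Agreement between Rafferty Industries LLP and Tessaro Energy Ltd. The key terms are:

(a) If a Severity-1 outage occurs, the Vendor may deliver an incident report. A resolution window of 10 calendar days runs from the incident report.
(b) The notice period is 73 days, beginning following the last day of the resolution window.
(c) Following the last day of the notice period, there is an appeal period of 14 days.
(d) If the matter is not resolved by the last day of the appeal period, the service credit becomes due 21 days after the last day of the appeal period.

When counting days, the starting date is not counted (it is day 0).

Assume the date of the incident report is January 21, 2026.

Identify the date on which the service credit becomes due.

Adding 10 calendar days to January 21, 2026 gives January 31, 2026, which is the last day of the resolution window.
The last day of the notice period: January 31, 2026 + 73 days = April 14, 2026.
The last day of the appeal period: 14 calendar days after April 14, 2026 is April 28, 2026.
Adding 21 calendar days to April 28, 2026 gives May 19, 2026, which is the date on which the service credit becomes due.

May 19, 2026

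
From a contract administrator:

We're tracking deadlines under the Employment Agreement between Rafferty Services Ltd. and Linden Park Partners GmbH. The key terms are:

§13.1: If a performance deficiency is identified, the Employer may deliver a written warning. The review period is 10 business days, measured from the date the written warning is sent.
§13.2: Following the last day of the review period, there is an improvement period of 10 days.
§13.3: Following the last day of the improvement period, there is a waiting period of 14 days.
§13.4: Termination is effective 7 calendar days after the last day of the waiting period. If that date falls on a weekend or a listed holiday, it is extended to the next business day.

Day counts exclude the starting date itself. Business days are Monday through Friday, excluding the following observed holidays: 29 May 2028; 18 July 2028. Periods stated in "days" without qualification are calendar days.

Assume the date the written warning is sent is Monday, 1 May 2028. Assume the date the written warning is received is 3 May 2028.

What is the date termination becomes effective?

The last day of the review period: 10 business days after Monday, 1 May 2028, skipping weekends — May 2, May 3, May 4, May 5, May 8, May 9, May 10, May 11, May 12, May 15 — lands on Monday, 15 May 2028.
The last day of the improvement period: 10 calendar days after 15 May 2028 is 25 May 2028.
Adding 14 calendar days to 25 May 2028 gives 8 June 2028, which is the last day of the waiting period.
The date termination becomes effective: 7 calendar days after 8 June 2028 is 15 June 2028. 15 June 2028 is a Thursday and is not a listed holiday, so no roll-forward applies.

15 June 2028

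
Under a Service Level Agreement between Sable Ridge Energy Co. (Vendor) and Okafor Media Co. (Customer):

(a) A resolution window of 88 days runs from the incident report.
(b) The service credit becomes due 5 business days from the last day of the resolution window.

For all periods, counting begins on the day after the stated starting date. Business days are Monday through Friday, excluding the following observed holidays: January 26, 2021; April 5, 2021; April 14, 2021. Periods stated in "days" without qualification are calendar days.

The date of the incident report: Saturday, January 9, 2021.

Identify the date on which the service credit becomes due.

The last day of the resolution window: 88 calendar days after January 9, 2021 is April 7, 2021.
The date on which the service credit becomes due: counting 5 business days from Wednesday, April 7, 2021 (Apr 8, Apr 9, Apr 12, Apr 13, Apr 15, skipping weekends and the listed holiday on Apr 14) reaches Thursday, April 15, 2021.

April 15, 2021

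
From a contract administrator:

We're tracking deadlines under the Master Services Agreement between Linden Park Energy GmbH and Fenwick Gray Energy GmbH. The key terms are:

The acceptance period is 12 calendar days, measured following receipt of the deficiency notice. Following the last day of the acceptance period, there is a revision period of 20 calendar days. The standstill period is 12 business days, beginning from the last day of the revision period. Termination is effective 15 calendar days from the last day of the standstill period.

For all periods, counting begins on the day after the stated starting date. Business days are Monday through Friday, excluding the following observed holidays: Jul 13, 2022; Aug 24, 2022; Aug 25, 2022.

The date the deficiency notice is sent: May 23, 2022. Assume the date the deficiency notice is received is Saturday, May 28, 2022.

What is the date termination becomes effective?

Aug 2, 2022

The last day of the acceptance period: May 28, 2022 + 12 days = Jun 9, 2022.
Adding 20 calendar days to Jun 9, 2022 gives Jun 29, 2022, which is the last day of the revision period.
From Wednesday, Jun 29, 2022, 12 business days (Jun 30, Jul 1, Jul 4, Jul 5, …, Jul 14, Jul 15, Jul 18, skipping weekends and the listed holiday on Jul 13) brings us to Monday, Jul 18, 2022, which is the last day of the standstill period.
The date termination becomes effective: Jul 18, 2022 + 15 days = Aug 2, 2022.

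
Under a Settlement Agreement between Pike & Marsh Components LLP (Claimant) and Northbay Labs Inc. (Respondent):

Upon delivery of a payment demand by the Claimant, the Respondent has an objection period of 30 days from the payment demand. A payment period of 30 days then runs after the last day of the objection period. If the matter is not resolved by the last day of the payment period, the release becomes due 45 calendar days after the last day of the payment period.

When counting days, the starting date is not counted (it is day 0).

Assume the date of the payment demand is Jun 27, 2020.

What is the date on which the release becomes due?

Adding 30 calendar days to Jun 27, 2020 gives Jul 27, 2020, which is the last day of the objection period.
Adding 30 calendar days to Jul 27, 2020 gives Aug 26, 2020, which is the last day of the payment period.
The date on which the release becomes due: 45 calendar days after Aug 26, 2020 is Oct 10, 2020.

Oct 10, 2020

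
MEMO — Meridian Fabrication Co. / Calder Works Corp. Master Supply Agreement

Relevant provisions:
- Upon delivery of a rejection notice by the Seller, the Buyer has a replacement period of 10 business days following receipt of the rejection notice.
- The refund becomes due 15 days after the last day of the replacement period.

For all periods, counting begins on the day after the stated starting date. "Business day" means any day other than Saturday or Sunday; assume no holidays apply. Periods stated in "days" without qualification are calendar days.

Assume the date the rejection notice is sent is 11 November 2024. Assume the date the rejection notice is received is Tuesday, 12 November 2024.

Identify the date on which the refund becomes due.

11 December 2024

The last day of the replacement period: 10 business days after Tuesday, 12 November 2024, skipping weekends — Nov 13, Nov 14, Nov 15, Nov 18, Nov 19, Nov 20, Nov 21, Nov 22, Nov 25, Nov 26 — lands on Tuesday, 26 November 2024.
Adding 15 calendar days to 26 November 2024 gives 11 December 2024, which is the date on which the refund becomes due.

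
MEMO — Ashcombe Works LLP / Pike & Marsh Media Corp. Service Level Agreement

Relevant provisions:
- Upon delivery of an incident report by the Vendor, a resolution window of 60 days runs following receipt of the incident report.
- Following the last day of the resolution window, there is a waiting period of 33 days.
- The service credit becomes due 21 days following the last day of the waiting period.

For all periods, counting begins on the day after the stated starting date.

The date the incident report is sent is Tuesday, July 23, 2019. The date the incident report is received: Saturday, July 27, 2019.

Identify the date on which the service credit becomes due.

Adding 60 calendar days to July 27, 2019 gives September 25, 2019, which is the last day of the resolution window.
Adding 33 calendar days to September 25, 2019 gives October 28, 2019, which is the last day of the waiting period.
The date on which the service credit becomes due: 21 calendar days after October 28, 2019 is November 18, 2019.

November 18, 2019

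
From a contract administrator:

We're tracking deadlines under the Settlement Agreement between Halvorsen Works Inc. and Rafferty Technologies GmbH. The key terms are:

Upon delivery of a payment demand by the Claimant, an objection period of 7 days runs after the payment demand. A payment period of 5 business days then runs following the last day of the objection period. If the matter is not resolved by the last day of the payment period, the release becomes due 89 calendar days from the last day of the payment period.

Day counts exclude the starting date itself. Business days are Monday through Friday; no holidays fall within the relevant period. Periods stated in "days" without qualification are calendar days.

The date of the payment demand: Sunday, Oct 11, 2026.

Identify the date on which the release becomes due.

The last day of the objection period: Oct 11, 2026 + 7 days = Oct 18, 2026.
The last day of the payment period: counting 5 business days from Sunday, Oct 18, 2026 (Oct 19, Oct 20, Oct 21, Oct 22, Oct 23, skipping weekends) reaches Friday, Oct 23, 2026.
The date on which the release becomes due: Oct 23, 2026 + 89 days = Jan 20, 2027.

Jan 20, 2027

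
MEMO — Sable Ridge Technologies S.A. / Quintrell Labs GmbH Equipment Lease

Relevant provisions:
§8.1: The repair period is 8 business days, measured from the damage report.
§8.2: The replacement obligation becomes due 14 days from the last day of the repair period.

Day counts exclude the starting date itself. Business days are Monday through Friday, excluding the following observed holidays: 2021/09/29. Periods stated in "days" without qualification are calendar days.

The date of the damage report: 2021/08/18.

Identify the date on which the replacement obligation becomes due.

From Wednesday, 2021/08/18, 8 business days (Aug 19, Aug 20, Aug 23, Aug 24, Aug 25, Aug 26, Aug 27, Aug 30, skipping weekends) brings us to Monday, 2021/08/30, which is the last day of the repair period.
The date on which the replacement obligation becomes due: 2021/08/30 + 14 days = 2021/09/13.

2021/09/13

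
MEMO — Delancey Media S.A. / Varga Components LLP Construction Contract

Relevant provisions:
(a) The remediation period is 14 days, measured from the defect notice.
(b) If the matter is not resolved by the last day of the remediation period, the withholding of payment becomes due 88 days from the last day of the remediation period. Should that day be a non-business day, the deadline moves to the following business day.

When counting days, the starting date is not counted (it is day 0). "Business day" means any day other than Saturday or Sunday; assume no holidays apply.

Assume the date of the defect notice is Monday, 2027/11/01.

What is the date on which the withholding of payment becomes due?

The last day of the remediation period: 14 calendar days after 2027/11/01 is 2027/11/15.
The date on which the withholding of payment becomes due: 2027/11/15 + 88 days = 2028/02/11. 2028/02/11 is a Friday, so no roll-forward applies.

2028/02/11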